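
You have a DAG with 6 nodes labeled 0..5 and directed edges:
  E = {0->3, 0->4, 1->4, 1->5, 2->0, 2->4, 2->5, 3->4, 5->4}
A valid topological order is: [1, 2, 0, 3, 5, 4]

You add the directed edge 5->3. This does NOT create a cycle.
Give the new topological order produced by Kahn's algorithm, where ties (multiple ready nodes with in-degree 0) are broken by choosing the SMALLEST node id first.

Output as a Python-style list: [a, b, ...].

Answer: [1, 2, 0, 5, 3, 4]

Derivation:
Old toposort: [1, 2, 0, 3, 5, 4]
Added edge: 5->3
Position of 5 (4) > position of 3 (3). Must reorder: 5 must now come before 3.
Run Kahn's algorithm (break ties by smallest node id):
  initial in-degrees: [1, 0, 0, 2, 5, 2]
  ready (indeg=0): [1, 2]
  pop 1: indeg[4]->4; indeg[5]->1 | ready=[2] | order so far=[1]
  pop 2: indeg[0]->0; indeg[4]->3; indeg[5]->0 | ready=[0, 5] | order so far=[1, 2]
  pop 0: indeg[3]->1; indeg[4]->2 | ready=[5] | order so far=[1, 2, 0]
  pop 5: indeg[3]->0; indeg[4]->1 | ready=[3] | order so far=[1, 2, 0, 5]
  pop 3: indeg[4]->0 | ready=[4] | order so far=[1, 2, 0, 5, 3]
  pop 4: no out-edges | ready=[] | order so far=[1, 2, 0, 5, 3, 4]
  Result: [1, 2, 0, 5, 3, 4]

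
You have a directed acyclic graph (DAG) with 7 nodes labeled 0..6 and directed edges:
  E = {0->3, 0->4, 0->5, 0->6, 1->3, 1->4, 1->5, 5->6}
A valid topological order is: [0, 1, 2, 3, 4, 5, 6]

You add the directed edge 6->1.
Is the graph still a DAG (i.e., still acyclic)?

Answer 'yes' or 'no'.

Answer: no

Derivation:
Given toposort: [0, 1, 2, 3, 4, 5, 6]
Position of 6: index 6; position of 1: index 1
New edge 6->1: backward (u after v in old order)
Backward edge: old toposort is now invalid. Check if this creates a cycle.
Does 1 already reach 6? Reachable from 1: [1, 3, 4, 5, 6]. YES -> cycle!
Still a DAG? no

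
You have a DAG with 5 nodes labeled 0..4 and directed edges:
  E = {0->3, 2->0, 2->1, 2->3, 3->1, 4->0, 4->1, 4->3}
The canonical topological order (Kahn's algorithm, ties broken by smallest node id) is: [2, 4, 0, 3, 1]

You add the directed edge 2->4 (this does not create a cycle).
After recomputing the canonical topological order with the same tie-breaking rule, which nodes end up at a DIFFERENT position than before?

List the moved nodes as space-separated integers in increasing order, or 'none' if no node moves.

Old toposort: [2, 4, 0, 3, 1]
Added edge 2->4
Recompute Kahn (smallest-id tiebreak):
  initial in-degrees: [2, 3, 0, 3, 1]
  ready (indeg=0): [2]
  pop 2: indeg[0]->1; indeg[1]->2; indeg[3]->2; indeg[4]->0 | ready=[4] | order so far=[2]
  pop 4: indeg[0]->0; indeg[1]->1; indeg[3]->1 | ready=[0] | order so far=[2, 4]
  pop 0: indeg[3]->0 | ready=[3] | order so far=[2, 4, 0]
  pop 3: indeg[1]->0 | ready=[1] | order so far=[2, 4, 0, 3]
  pop 1: no out-edges | ready=[] | order so far=[2, 4, 0, 3, 1]
New canonical toposort: [2, 4, 0, 3, 1]
Compare positions:
  Node 0: index 2 -> 2 (same)
  Node 1: index 4 -> 4 (same)
  Node 2: index 0 -> 0 (same)
  Node 3: index 3 -> 3 (same)
  Node 4: index 1 -> 1 (same)
Nodes that changed position: none

Answer: none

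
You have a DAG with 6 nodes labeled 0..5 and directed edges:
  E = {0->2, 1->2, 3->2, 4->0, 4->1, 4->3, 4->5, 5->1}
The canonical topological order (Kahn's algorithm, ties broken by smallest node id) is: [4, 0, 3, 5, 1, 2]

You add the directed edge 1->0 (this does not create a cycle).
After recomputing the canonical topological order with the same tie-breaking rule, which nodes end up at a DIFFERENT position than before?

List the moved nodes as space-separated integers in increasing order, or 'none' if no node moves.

Answer: 0 1 3 5

Derivation:
Old toposort: [4, 0, 3, 5, 1, 2]
Added edge 1->0
Recompute Kahn (smallest-id tiebreak):
  initial in-degrees: [2, 2, 3, 1, 0, 1]
  ready (indeg=0): [4]
  pop 4: indeg[0]->1; indeg[1]->1; indeg[3]->0; indeg[5]->0 | ready=[3, 5] | order so far=[4]
  pop 3: indeg[2]->2 | ready=[5] | order so far=[4, 3]
  pop 5: indeg[1]->0 | ready=[1] | order so far=[4, 3, 5]
  pop 1: indeg[0]->0; indeg[2]->1 | ready=[0] | order so far=[4, 3, 5, 1]
  pop 0: indeg[2]->0 | ready=[2] | order so far=[4, 3, 5, 1, 0]
  pop 2: no out-edges | ready=[] | order so far=[4, 3, 5, 1, 0, 2]
New canonical toposort: [4, 3, 5, 1, 0, 2]
Compare positions:
  Node 0: index 1 -> 4 (moved)
  Node 1: index 4 -> 3 (moved)
  Node 2: index 5 -> 5 (same)
  Node 3: index 2 -> 1 (moved)
  Node 4: index 0 -> 0 (same)
  Node 5: index 3 -> 2 (moved)
Nodes that changed position: 0 1 3 5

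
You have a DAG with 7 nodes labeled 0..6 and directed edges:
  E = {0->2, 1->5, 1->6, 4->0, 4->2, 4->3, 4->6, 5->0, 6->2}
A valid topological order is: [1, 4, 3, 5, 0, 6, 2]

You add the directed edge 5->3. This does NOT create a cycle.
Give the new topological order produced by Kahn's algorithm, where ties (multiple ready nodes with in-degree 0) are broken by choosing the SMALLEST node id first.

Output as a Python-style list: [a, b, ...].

Old toposort: [1, 4, 3, 5, 0, 6, 2]
Added edge: 5->3
Position of 5 (3) > position of 3 (2). Must reorder: 5 must now come before 3.
Run Kahn's algorithm (break ties by smallest node id):
  initial in-degrees: [2, 0, 3, 2, 0, 1, 2]
  ready (indeg=0): [1, 4]
  pop 1: indeg[5]->0; indeg[6]->1 | ready=[4, 5] | order so far=[1]
  pop 4: indeg[0]->1; indeg[2]->2; indeg[3]->1; indeg[6]->0 | ready=[5, 6] | order so far=[1, 4]
  pop 5: indeg[0]->0; indeg[3]->0 | ready=[0, 3, 6] | order so far=[1, 4, 5]
  pop 0: indeg[2]->1 | ready=[3, 6] | order so far=[1, 4, 5, 0]
  pop 3: no out-edges | ready=[6] | order so far=[1, 4, 5, 0, 3]
  pop 6: indeg[2]->0 | ready=[2] | order so far=[1, 4, 5, 0, 3, 6]
  pop 2: no out-edges | ready=[] | order so far=[1, 4, 5, 0, 3, 6, 2]
  Result: [1, 4, 5, 0, 3, 6, 2]

Answer: [1, 4, 5, 0, 3, 6, 2]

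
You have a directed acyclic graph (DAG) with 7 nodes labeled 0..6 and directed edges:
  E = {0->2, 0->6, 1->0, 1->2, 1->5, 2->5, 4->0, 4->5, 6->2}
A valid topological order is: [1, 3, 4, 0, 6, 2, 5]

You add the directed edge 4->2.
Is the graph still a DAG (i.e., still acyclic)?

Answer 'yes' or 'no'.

Given toposort: [1, 3, 4, 0, 6, 2, 5]
Position of 4: index 2; position of 2: index 5
New edge 4->2: forward
Forward edge: respects the existing order. Still a DAG, same toposort still valid.
Still a DAG? yes

Answer: yes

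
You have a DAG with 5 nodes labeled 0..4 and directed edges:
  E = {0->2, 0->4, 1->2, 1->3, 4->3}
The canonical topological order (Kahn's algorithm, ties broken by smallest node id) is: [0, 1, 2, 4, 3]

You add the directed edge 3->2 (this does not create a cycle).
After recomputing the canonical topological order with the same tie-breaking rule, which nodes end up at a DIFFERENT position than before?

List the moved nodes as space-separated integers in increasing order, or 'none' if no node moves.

Answer: 2 3 4

Derivation:
Old toposort: [0, 1, 2, 4, 3]
Added edge 3->2
Recompute Kahn (smallest-id tiebreak):
  initial in-degrees: [0, 0, 3, 2, 1]
  ready (indeg=0): [0, 1]
  pop 0: indeg[2]->2; indeg[4]->0 | ready=[1, 4] | order so far=[0]
  pop 1: indeg[2]->1; indeg[3]->1 | ready=[4] | order so far=[0, 1]
  pop 4: indeg[3]->0 | ready=[3] | order so far=[0, 1, 4]
  pop 3: indeg[2]->0 | ready=[2] | order so far=[0, 1, 4, 3]
  pop 2: no out-edges | ready=[] | order so far=[0, 1, 4, 3, 2]
New canonical toposort: [0, 1, 4, 3, 2]
Compare positions:
  Node 0: index 0 -> 0 (same)
  Node 1: index 1 -> 1 (same)
  Node 2: index 2 -> 4 (moved)
  Node 3: index 4 -> 3 (moved)
  Node 4: index 3 -> 2 (moved)
Nodes that changed position: 2 3 4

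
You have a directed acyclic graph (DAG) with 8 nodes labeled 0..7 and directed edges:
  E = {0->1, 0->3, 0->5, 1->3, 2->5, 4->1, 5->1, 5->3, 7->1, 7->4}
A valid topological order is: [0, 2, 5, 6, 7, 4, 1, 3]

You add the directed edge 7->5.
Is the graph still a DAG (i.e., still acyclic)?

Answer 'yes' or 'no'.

Answer: yes

Derivation:
Given toposort: [0, 2, 5, 6, 7, 4, 1, 3]
Position of 7: index 4; position of 5: index 2
New edge 7->5: backward (u after v in old order)
Backward edge: old toposort is now invalid. Check if this creates a cycle.
Does 5 already reach 7? Reachable from 5: [1, 3, 5]. NO -> still a DAG (reorder needed).
Still a DAG? yes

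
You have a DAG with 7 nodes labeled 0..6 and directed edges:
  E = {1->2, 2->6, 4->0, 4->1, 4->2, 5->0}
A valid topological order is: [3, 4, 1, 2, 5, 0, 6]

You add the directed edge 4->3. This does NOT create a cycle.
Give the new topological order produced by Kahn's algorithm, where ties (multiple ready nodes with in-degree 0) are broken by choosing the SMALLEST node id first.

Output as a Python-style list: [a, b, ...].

Old toposort: [3, 4, 1, 2, 5, 0, 6]
Added edge: 4->3
Position of 4 (1) > position of 3 (0). Must reorder: 4 must now come before 3.
Run Kahn's algorithm (break ties by smallest node id):
  initial in-degrees: [2, 1, 2, 1, 0, 0, 1]
  ready (indeg=0): [4, 5]
  pop 4: indeg[0]->1; indeg[1]->0; indeg[2]->1; indeg[3]->0 | ready=[1, 3, 5] | order so far=[4]
  pop 1: indeg[2]->0 | ready=[2, 3, 5] | order so far=[4, 1]
  pop 2: indeg[6]->0 | ready=[3, 5, 6] | order so far=[4, 1, 2]
  pop 3: no out-edges | ready=[5, 6] | order so far=[4, 1, 2, 3]
  pop 5: indeg[0]->0 | ready=[0, 6] | order so far=[4, 1, 2, 3, 5]
  pop 0: no out-edges | ready=[6] | order so far=[4, 1, 2, 3, 5, 0]
  pop 6: no out-edges | ready=[] | order so far=[4, 1, 2, 3, 5, 0, 6]
  Result: [4, 1, 2, 3, 5, 0, 6]

Answer: [4, 1, 2, 3, 5, 0, 6]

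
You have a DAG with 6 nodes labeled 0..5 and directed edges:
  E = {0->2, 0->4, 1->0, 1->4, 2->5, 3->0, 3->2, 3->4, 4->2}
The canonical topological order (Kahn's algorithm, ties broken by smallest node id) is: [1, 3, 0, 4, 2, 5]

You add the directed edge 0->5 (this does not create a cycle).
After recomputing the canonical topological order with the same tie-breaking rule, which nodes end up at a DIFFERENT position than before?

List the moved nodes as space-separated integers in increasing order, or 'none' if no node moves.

Answer: none

Derivation:
Old toposort: [1, 3, 0, 4, 2, 5]
Added edge 0->5
Recompute Kahn (smallest-id tiebreak):
  initial in-degrees: [2, 0, 3, 0, 3, 2]
  ready (indeg=0): [1, 3]
  pop 1: indeg[0]->1; indeg[4]->2 | ready=[3] | order so far=[1]
  pop 3: indeg[0]->0; indeg[2]->2; indeg[4]->1 | ready=[0] | order so far=[1, 3]
  pop 0: indeg[2]->1; indeg[4]->0; indeg[5]->1 | ready=[4] | order so far=[1, 3, 0]
  pop 4: indeg[2]->0 | ready=[2] | order so far=[1, 3, 0, 4]
  pop 2: indeg[5]->0 | ready=[5] | order so far=[1, 3, 0, 4, 2]
  pop 5: no out-edges | ready=[] | order so far=[1, 3, 0, 4, 2, 5]
New canonical toposort: [1, 3, 0, 4, 2, 5]
Compare positions:
  Node 0: index 2 -> 2 (same)
  Node 1: index 0 -> 0 (same)
  Node 2: index 4 -> 4 (same)
  Node 3: index 1 -> 1 (same)
  Node 4: index 3 -> 3 (same)
  Node 5: index 5 -> 5 (same)
Nodes that changed position: none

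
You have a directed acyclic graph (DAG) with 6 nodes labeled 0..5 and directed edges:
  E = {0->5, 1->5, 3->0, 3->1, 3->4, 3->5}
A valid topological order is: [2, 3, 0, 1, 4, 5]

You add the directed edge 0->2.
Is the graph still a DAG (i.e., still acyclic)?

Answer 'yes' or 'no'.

Given toposort: [2, 3, 0, 1, 4, 5]
Position of 0: index 2; position of 2: index 0
New edge 0->2: backward (u after v in old order)
Backward edge: old toposort is now invalid. Check if this creates a cycle.
Does 2 already reach 0? Reachable from 2: [2]. NO -> still a DAG (reorder needed).
Still a DAG? yes

Answer: yes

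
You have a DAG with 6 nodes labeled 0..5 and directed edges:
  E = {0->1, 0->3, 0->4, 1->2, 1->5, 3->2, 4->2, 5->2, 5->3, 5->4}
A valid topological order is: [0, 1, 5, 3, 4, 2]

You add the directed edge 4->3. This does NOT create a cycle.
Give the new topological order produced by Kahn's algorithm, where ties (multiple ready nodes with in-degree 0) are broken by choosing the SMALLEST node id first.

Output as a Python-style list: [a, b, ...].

Old toposort: [0, 1, 5, 3, 4, 2]
Added edge: 4->3
Position of 4 (4) > position of 3 (3). Must reorder: 4 must now come before 3.
Run Kahn's algorithm (break ties by smallest node id):
  initial in-degrees: [0, 1, 4, 3, 2, 1]
  ready (indeg=0): [0]
  pop 0: indeg[1]->0; indeg[3]->2; indeg[4]->1 | ready=[1] | order so far=[0]
  pop 1: indeg[2]->3; indeg[5]->0 | ready=[5] | order so far=[0, 1]
  pop 5: indeg[2]->2; indeg[3]->1; indeg[4]->0 | ready=[4] | order so far=[0, 1, 5]
  pop 4: indeg[2]->1; indeg[3]->0 | ready=[3] | order so far=[0, 1, 5, 4]
  pop 3: indeg[2]->0 | ready=[2] | order so far=[0, 1, 5, 4, 3]
  pop 2: no out-edges | ready=[] | order so far=[0, 1, 5, 4, 3, 2]
  Result: [0, 1, 5, 4, 3, 2]

Answer: [0, 1, 5, 4, 3, 2]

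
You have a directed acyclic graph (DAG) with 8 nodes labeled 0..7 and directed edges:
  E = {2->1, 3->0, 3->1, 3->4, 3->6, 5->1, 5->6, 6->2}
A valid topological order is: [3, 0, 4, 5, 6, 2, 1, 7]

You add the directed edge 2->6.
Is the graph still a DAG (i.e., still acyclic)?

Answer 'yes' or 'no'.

Answer: no

Derivation:
Given toposort: [3, 0, 4, 5, 6, 2, 1, 7]
Position of 2: index 5; position of 6: index 4
New edge 2->6: backward (u after v in old order)
Backward edge: old toposort is now invalid. Check if this creates a cycle.
Does 6 already reach 2? Reachable from 6: [1, 2, 6]. YES -> cycle!
Still a DAG? no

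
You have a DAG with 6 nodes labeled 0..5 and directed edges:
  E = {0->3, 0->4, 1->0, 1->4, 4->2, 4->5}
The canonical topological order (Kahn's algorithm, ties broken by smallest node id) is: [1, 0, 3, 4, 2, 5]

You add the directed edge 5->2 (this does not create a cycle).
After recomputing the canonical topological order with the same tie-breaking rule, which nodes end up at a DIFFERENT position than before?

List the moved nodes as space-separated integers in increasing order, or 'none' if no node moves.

Old toposort: [1, 0, 3, 4, 2, 5]
Added edge 5->2
Recompute Kahn (smallest-id tiebreak):
  initial in-degrees: [1, 0, 2, 1, 2, 1]
  ready (indeg=0): [1]
  pop 1: indeg[0]->0; indeg[4]->1 | ready=[0] | order so far=[1]
  pop 0: indeg[3]->0; indeg[4]->0 | ready=[3, 4] | order so far=[1, 0]
  pop 3: no out-edges | ready=[4] | order so far=[1, 0, 3]
  pop 4: indeg[2]->1; indeg[5]->0 | ready=[5] | order so far=[1, 0, 3, 4]
  pop 5: indeg[2]->0 | ready=[2] | order so far=[1, 0, 3, 4, 5]
  pop 2: no out-edges | ready=[] | order so far=[1, 0, 3, 4, 5, 2]
New canonical toposort: [1, 0, 3, 4, 5, 2]
Compare positions:
  Node 0: index 1 -> 1 (same)
  Node 1: index 0 -> 0 (same)
  Node 2: index 4 -> 5 (moved)
  Node 3: index 2 -> 2 (same)
  Node 4: index 3 -> 3 (same)
  Node 5: index 5 -> 4 (moved)
Nodes that changed position: 2 5

Answer: 2 5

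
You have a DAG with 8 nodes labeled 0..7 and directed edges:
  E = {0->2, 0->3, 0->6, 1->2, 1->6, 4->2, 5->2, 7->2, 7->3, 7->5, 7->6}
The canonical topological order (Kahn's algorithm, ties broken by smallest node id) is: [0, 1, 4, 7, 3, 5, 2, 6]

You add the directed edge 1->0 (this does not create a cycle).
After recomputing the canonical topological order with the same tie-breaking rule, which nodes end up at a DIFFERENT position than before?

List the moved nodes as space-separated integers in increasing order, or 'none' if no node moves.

Answer: 0 1

Derivation:
Old toposort: [0, 1, 4, 7, 3, 5, 2, 6]
Added edge 1->0
Recompute Kahn (smallest-id tiebreak):
  initial in-degrees: [1, 0, 5, 2, 0, 1, 3, 0]
  ready (indeg=0): [1, 4, 7]
  pop 1: indeg[0]->0; indeg[2]->4; indeg[6]->2 | ready=[0, 4, 7] | order so far=[1]
  pop 0: indeg[2]->3; indeg[3]->1; indeg[6]->1 | ready=[4, 7] | order so far=[1, 0]
  pop 4: indeg[2]->2 | ready=[7] | order so far=[1, 0, 4]
  pop 7: indeg[2]->1; indeg[3]->0; indeg[5]->0; indeg[6]->0 | ready=[3, 5, 6] | order so far=[1, 0, 4, 7]
  pop 3: no out-edges | ready=[5, 6] | order so far=[1, 0, 4, 7, 3]
  pop 5: indeg[2]->0 | ready=[2, 6] | order so far=[1, 0, 4, 7, 3, 5]
  pop 2: no out-edges | ready=[6] | order so far=[1, 0, 4, 7, 3, 5, 2]
  pop 6: no out-edges | ready=[] | order so far=[1, 0, 4, 7, 3, 5, 2, 6]
New canonical toposort: [1, 0, 4, 7, 3, 5, 2, 6]
Compare positions:
  Node 0: index 0 -> 1 (moved)
  Node 1: index 1 -> 0 (moved)
  Node 2: index 6 -> 6 (same)
  Node 3: index 4 -> 4 (same)
  Node 4: index 2 -> 2 (same)
  Node 5: index 5 -> 5 (same)
  Node 6: index 7 -> 7 (same)
  Node 7: index 3 -> 3 (same)
Nodes that changed position: 0 1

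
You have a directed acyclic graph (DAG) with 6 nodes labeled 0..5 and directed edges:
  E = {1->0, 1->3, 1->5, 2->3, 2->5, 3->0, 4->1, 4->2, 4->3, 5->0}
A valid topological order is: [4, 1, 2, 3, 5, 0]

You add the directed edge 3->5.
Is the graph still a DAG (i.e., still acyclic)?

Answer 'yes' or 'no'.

Answer: yes

Derivation:
Given toposort: [4, 1, 2, 3, 5, 0]
Position of 3: index 3; position of 5: index 4
New edge 3->5: forward
Forward edge: respects the existing order. Still a DAG, same toposort still valid.
Still a DAG? yes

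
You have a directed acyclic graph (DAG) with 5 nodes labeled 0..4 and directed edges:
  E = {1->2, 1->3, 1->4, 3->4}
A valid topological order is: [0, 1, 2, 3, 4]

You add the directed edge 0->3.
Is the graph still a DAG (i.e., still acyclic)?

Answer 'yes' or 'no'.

Answer: yes

Derivation:
Given toposort: [0, 1, 2, 3, 4]
Position of 0: index 0; position of 3: index 3
New edge 0->3: forward
Forward edge: respects the existing order. Still a DAG, same toposort still valid.
Still a DAG? yes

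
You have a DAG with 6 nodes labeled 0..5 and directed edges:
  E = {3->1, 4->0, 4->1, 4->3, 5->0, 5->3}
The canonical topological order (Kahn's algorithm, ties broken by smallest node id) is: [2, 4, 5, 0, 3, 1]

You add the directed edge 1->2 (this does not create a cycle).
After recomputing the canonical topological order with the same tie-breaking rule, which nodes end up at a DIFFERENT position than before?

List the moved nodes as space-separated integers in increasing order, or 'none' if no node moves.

Old toposort: [2, 4, 5, 0, 3, 1]
Added edge 1->2
Recompute Kahn (smallest-id tiebreak):
  initial in-degrees: [2, 2, 1, 2, 0, 0]
  ready (indeg=0): [4, 5]
  pop 4: indeg[0]->1; indeg[1]->1; indeg[3]->1 | ready=[5] | order so far=[4]
  pop 5: indeg[0]->0; indeg[3]->0 | ready=[0, 3] | order so far=[4, 5]
  pop 0: no out-edges | ready=[3] | order so far=[4, 5, 0]
  pop 3: indeg[1]->0 | ready=[1] | order so far=[4, 5, 0, 3]
  pop 1: indeg[2]->0 | ready=[2] | order so far=[4, 5, 0, 3, 1]
  pop 2: no out-edges | ready=[] | order so far=[4, 5, 0, 3, 1, 2]
New canonical toposort: [4, 5, 0, 3, 1, 2]
Compare positions:
  Node 0: index 3 -> 2 (moved)
  Node 1: index 5 -> 4 (moved)
  Node 2: index 0 -> 5 (moved)
  Node 3: index 4 -> 3 (moved)
  Node 4: index 1 -> 0 (moved)
  Node 5: index 2 -> 1 (moved)
Nodes that changed position: 0 1 2 3 4 5

Answer: 0 1 2 3 4 5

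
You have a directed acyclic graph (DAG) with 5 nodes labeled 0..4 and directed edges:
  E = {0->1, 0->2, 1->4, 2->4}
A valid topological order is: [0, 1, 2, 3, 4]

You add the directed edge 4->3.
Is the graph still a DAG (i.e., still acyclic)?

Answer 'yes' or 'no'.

Answer: yes

Derivation:
Given toposort: [0, 1, 2, 3, 4]
Position of 4: index 4; position of 3: index 3
New edge 4->3: backward (u after v in old order)
Backward edge: old toposort is now invalid. Check if this creates a cycle.
Does 3 already reach 4? Reachable from 3: [3]. NO -> still a DAG (reorder needed).
Still a DAG? yes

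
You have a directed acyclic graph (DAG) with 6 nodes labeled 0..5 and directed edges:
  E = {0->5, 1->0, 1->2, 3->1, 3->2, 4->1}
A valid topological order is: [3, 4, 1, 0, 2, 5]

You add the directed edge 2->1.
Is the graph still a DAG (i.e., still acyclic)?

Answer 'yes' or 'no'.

Given toposort: [3, 4, 1, 0, 2, 5]
Position of 2: index 4; position of 1: index 2
New edge 2->1: backward (u after v in old order)
Backward edge: old toposort is now invalid. Check if this creates a cycle.
Does 1 already reach 2? Reachable from 1: [0, 1, 2, 5]. YES -> cycle!
Still a DAG? no

Answer: no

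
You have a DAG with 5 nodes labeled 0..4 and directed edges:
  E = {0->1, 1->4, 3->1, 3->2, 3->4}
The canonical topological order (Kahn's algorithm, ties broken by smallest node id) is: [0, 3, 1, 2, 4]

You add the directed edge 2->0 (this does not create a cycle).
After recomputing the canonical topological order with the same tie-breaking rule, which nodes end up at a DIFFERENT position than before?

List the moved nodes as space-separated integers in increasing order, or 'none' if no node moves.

Old toposort: [0, 3, 1, 2, 4]
Added edge 2->0
Recompute Kahn (smallest-id tiebreak):
  initial in-degrees: [1, 2, 1, 0, 2]
  ready (indeg=0): [3]
  pop 3: indeg[1]->1; indeg[2]->0; indeg[4]->1 | ready=[2] | order so far=[3]
  pop 2: indeg[0]->0 | ready=[0] | order so far=[3, 2]
  pop 0: indeg[1]->0 | ready=[1] | order so far=[3, 2, 0]
  pop 1: indeg[4]->0 | ready=[4] | order so far=[3, 2, 0, 1]
  pop 4: no out-edges | ready=[] | order so far=[3, 2, 0, 1, 4]
New canonical toposort: [3, 2, 0, 1, 4]
Compare positions:
  Node 0: index 0 -> 2 (moved)
  Node 1: index 2 -> 3 (moved)
  Node 2: index 3 -> 1 (moved)
  Node 3: index 1 -> 0 (moved)
  Node 4: index 4 -> 4 (same)
Nodes that changed position: 0 1 2 3

Answer: 0 1 2 3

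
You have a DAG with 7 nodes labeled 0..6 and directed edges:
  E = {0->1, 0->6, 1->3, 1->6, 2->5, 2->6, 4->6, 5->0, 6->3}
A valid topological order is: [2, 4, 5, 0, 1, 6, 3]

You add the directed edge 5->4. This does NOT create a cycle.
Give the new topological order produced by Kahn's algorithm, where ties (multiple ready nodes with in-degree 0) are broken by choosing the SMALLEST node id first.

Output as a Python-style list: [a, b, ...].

Answer: [2, 5, 0, 1, 4, 6, 3]

Derivation:
Old toposort: [2, 4, 5, 0, 1, 6, 3]
Added edge: 5->4
Position of 5 (2) > position of 4 (1). Must reorder: 5 must now come before 4.
Run Kahn's algorithm (break ties by smallest node id):
  initial in-degrees: [1, 1, 0, 2, 1, 1, 4]
  ready (indeg=0): [2]
  pop 2: indeg[5]->0; indeg[6]->3 | ready=[5] | order so far=[2]
  pop 5: indeg[0]->0; indeg[4]->0 | ready=[0, 4] | order so far=[2, 5]
  pop 0: indeg[1]->0; indeg[6]->2 | ready=[1, 4] | order so far=[2, 5, 0]
  pop 1: indeg[3]->1; indeg[6]->1 | ready=[4] | order so far=[2, 5, 0, 1]
  pop 4: indeg[6]->0 | ready=[6] | order so far=[2, 5, 0, 1, 4]
  pop 6: indeg[3]->0 | ready=[3] | order so far=[2, 5, 0, 1, 4, 6]
  pop 3: no out-edges | ready=[] | order so far=[2, 5, 0, 1, 4, 6, 3]
  Result: [2, 5, 0, 1, 4, 6, 3]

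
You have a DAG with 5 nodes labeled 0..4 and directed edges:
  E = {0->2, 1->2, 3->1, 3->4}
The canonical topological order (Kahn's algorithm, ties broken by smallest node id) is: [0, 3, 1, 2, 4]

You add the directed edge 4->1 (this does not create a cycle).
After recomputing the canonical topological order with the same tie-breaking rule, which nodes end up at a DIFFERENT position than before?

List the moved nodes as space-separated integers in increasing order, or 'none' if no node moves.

Old toposort: [0, 3, 1, 2, 4]
Added edge 4->1
Recompute Kahn (smallest-id tiebreak):
  initial in-degrees: [0, 2, 2, 0, 1]
  ready (indeg=0): [0, 3]
  pop 0: indeg[2]->1 | ready=[3] | order so far=[0]
  pop 3: indeg[1]->1; indeg[4]->0 | ready=[4] | order so far=[0, 3]
  pop 4: indeg[1]->0 | ready=[1] | order so far=[0, 3, 4]
  pop 1: indeg[2]->0 | ready=[2] | order so far=[0, 3, 4, 1]
  pop 2: no out-edges | ready=[] | order so far=[0, 3, 4, 1, 2]
New canonical toposort: [0, 3, 4, 1, 2]
Compare positions:
  Node 0: index 0 -> 0 (same)
  Node 1: index 2 -> 3 (moved)
  Node 2: index 3 -> 4 (moved)
  Node 3: index 1 -> 1 (same)
  Node 4: index 4 -> 2 (moved)
Nodes that changed position: 1 2 4

Answer: 1 2 4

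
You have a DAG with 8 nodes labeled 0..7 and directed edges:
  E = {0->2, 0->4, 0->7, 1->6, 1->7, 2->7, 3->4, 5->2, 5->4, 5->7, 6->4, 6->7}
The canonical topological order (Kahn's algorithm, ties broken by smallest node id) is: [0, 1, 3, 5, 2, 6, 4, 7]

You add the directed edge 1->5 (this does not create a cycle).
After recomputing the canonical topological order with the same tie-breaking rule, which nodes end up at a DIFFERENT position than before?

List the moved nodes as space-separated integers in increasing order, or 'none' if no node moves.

Answer: none

Derivation:
Old toposort: [0, 1, 3, 5, 2, 6, 4, 7]
Added edge 1->5
Recompute Kahn (smallest-id tiebreak):
  initial in-degrees: [0, 0, 2, 0, 4, 1, 1, 5]
  ready (indeg=0): [0, 1, 3]
  pop 0: indeg[2]->1; indeg[4]->3; indeg[7]->4 | ready=[1, 3] | order so far=[0]
  pop 1: indeg[5]->0; indeg[6]->0; indeg[7]->3 | ready=[3, 5, 6] | order so far=[0, 1]
  pop 3: indeg[4]->2 | ready=[5, 6] | order so far=[0, 1, 3]
  pop 5: indeg[2]->0; indeg[4]->1; indeg[7]->2 | ready=[2, 6] | order so far=[0, 1, 3, 5]
  pop 2: indeg[7]->1 | ready=[6] | order so far=[0, 1, 3, 5, 2]
  pop 6: indeg[4]->0; indeg[7]->0 | ready=[4, 7] | order so far=[0, 1, 3, 5, 2, 6]
  pop 4: no out-edges | ready=[7] | order so far=[0, 1, 3, 5, 2, 6, 4]
  pop 7: no out-edges | ready=[] | order so far=[0, 1, 3, 5, 2, 6, 4, 7]
New canonical toposort: [0, 1, 3, 5, 2, 6, 4, 7]
Compare positions:
  Node 0: index 0 -> 0 (same)
  Node 1: index 1 -> 1 (same)
  Node 2: index 4 -> 4 (same)
  Node 3: index 2 -> 2 (same)
  Node 4: index 6 -> 6 (same)
  Node 5: index 3 -> 3 (same)
  Node 6: index 5 -> 5 (same)
  Node 7: index 7 -> 7 (same)
Nodes that changed position: none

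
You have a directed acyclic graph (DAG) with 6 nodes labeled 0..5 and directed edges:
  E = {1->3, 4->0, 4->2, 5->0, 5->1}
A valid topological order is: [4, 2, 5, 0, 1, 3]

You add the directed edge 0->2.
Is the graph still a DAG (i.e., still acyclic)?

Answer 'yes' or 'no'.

Given toposort: [4, 2, 5, 0, 1, 3]
Position of 0: index 3; position of 2: index 1
New edge 0->2: backward (u after v in old order)
Backward edge: old toposort is now invalid. Check if this creates a cycle.
Does 2 already reach 0? Reachable from 2: [2]. NO -> still a DAG (reorder needed).
Still a DAG? yes

Answer: yes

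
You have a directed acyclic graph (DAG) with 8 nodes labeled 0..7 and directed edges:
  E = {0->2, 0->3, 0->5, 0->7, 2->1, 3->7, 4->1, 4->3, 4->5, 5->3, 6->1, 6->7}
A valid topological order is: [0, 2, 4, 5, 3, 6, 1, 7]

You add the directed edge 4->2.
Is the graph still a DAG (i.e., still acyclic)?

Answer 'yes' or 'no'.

Given toposort: [0, 2, 4, 5, 3, 6, 1, 7]
Position of 4: index 2; position of 2: index 1
New edge 4->2: backward (u after v in old order)
Backward edge: old toposort is now invalid. Check if this creates a cycle.
Does 2 already reach 4? Reachable from 2: [1, 2]. NO -> still a DAG (reorder needed).
Still a DAG? yes

Answer: yes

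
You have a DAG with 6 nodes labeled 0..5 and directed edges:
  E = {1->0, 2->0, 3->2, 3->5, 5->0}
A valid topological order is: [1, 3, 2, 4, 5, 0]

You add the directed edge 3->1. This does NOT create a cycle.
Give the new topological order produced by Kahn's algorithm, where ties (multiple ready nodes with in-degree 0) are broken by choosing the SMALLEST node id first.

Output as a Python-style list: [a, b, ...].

Answer: [3, 1, 2, 4, 5, 0]

Derivation:
Old toposort: [1, 3, 2, 4, 5, 0]
Added edge: 3->1
Position of 3 (1) > position of 1 (0). Must reorder: 3 must now come before 1.
Run Kahn's algorithm (break ties by smallest node id):
  initial in-degrees: [3, 1, 1, 0, 0, 1]
  ready (indeg=0): [3, 4]
  pop 3: indeg[1]->0; indeg[2]->0; indeg[5]->0 | ready=[1, 2, 4, 5] | order so far=[3]
  pop 1: indeg[0]->2 | ready=[2, 4, 5] | order so far=[3, 1]
  pop 2: indeg[0]->1 | ready=[4, 5] | order so far=[3, 1, 2]
  pop 4: no out-edges | ready=[5] | order so far=[3, 1, 2, 4]
  pop 5: indeg[0]->0 | ready=[0] | order so far=[3, 1, 2, 4, 5]
  pop 0: no out-edges | ready=[] | order so far=[3, 1, 2, 4, 5, 0]
  Result: [3, 1, 2, 4, 5, 0]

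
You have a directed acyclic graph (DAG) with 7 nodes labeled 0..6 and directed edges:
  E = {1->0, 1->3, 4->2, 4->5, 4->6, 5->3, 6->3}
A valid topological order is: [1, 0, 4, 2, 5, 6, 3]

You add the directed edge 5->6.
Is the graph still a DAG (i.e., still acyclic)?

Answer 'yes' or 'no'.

Given toposort: [1, 0, 4, 2, 5, 6, 3]
Position of 5: index 4; position of 6: index 5
New edge 5->6: forward
Forward edge: respects the existing order. Still a DAG, same toposort still valid.
Still a DAG? yes

Answer: yes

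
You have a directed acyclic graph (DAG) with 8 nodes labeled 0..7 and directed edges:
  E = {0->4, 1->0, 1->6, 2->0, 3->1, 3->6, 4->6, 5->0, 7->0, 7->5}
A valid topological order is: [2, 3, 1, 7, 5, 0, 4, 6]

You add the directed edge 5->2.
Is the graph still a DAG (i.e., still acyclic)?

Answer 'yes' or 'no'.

Given toposort: [2, 3, 1, 7, 5, 0, 4, 6]
Position of 5: index 4; position of 2: index 0
New edge 5->2: backward (u after v in old order)
Backward edge: old toposort is now invalid. Check if this creates a cycle.
Does 2 already reach 5? Reachable from 2: [0, 2, 4, 6]. NO -> still a DAG (reorder needed).
Still a DAG? yes

Answer: yes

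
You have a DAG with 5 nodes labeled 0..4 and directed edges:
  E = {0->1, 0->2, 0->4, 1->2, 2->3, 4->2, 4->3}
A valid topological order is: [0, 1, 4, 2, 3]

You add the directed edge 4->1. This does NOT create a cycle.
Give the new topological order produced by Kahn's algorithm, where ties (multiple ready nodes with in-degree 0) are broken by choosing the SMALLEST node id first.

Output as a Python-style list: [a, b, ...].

Answer: [0, 4, 1, 2, 3]

Derivation:
Old toposort: [0, 1, 4, 2, 3]
Added edge: 4->1
Position of 4 (2) > position of 1 (1). Must reorder: 4 must now come before 1.
Run Kahn's algorithm (break ties by smallest node id):
  initial in-degrees: [0, 2, 3, 2, 1]
  ready (indeg=0): [0]
  pop 0: indeg[1]->1; indeg[2]->2; indeg[4]->0 | ready=[4] | order so far=[0]
  pop 4: indeg[1]->0; indeg[2]->1; indeg[3]->1 | ready=[1] | order so far=[0, 4]
  pop 1: indeg[2]->0 | ready=[2] | order so far=[0, 4, 1]
  pop 2: indeg[3]->0 | ready=[3] | order so far=[0, 4, 1, 2]
  pop 3: no out-edges | ready=[] | order so far=[0, 4, 1, 2, 3]
  Result: [0, 4, 1, 2, 3]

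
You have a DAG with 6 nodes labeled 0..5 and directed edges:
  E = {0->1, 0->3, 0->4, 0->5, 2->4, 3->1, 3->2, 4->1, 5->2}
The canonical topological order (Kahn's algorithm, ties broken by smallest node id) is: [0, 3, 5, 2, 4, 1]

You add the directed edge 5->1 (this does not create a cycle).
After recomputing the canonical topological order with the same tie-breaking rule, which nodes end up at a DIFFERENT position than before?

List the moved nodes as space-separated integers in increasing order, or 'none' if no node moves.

Answer: none

Derivation:
Old toposort: [0, 3, 5, 2, 4, 1]
Added edge 5->1
Recompute Kahn (smallest-id tiebreak):
  initial in-degrees: [0, 4, 2, 1, 2, 1]
  ready (indeg=0): [0]
  pop 0: indeg[1]->3; indeg[3]->0; indeg[4]->1; indeg[5]->0 | ready=[3, 5] | order so far=[0]
  pop 3: indeg[1]->2; indeg[2]->1 | ready=[5] | order so far=[0, 3]
  pop 5: indeg[1]->1; indeg[2]->0 | ready=[2] | order so far=[0, 3, 5]
  pop 2: indeg[4]->0 | ready=[4] | order so far=[0, 3, 5, 2]
  pop 4: indeg[1]->0 | ready=[1] | order so far=[0, 3, 5, 2, 4]
  pop 1: no out-edges | ready=[] | order so far=[0, 3, 5, 2, 4, 1]
New canonical toposort: [0, 3, 5, 2, 4, 1]
Compare positions:
  Node 0: index 0 -> 0 (same)
  Node 1: index 5 -> 5 (same)
  Node 2: index 3 -> 3 (same)
  Node 3: index 1 -> 1 (same)
  Node 4: index 4 -> 4 (same)
  Node 5: index 2 -> 2 (same)
Nodes that changed position: none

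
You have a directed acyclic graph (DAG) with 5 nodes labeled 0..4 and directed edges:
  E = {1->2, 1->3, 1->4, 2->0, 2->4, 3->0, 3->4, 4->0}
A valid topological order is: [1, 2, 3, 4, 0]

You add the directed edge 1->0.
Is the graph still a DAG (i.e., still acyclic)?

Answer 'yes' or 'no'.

Answer: yes

Derivation:
Given toposort: [1, 2, 3, 4, 0]
Position of 1: index 0; position of 0: index 4
New edge 1->0: forward
Forward edge: respects the existing order. Still a DAG, same toposort still valid.
Still a DAG? yes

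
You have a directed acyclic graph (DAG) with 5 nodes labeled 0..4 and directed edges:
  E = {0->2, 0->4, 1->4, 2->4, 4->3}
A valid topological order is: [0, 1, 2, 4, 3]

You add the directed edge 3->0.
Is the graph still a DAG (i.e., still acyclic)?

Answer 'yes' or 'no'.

Given toposort: [0, 1, 2, 4, 3]
Position of 3: index 4; position of 0: index 0
New edge 3->0: backward (u after v in old order)
Backward edge: old toposort is now invalid. Check if this creates a cycle.
Does 0 already reach 3? Reachable from 0: [0, 2, 3, 4]. YES -> cycle!
Still a DAG? no

Answer: no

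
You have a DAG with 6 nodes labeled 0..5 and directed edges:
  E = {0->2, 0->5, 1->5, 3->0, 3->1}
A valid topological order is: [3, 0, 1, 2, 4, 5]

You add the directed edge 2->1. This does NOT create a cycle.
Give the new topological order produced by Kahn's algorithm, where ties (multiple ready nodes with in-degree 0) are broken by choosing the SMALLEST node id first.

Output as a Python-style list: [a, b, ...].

Answer: [3, 0, 2, 1, 4, 5]

Derivation:
Old toposort: [3, 0, 1, 2, 4, 5]
Added edge: 2->1
Position of 2 (3) > position of 1 (2). Must reorder: 2 must now come before 1.
Run Kahn's algorithm (break ties by smallest node id):
  initial in-degrees: [1, 2, 1, 0, 0, 2]
  ready (indeg=0): [3, 4]
  pop 3: indeg[0]->0; indeg[1]->1 | ready=[0, 4] | order so far=[3]
  pop 0: indeg[2]->0; indeg[5]->1 | ready=[2, 4] | order so far=[3, 0]
  pop 2: indeg[1]->0 | ready=[1, 4] | order so far=[3, 0, 2]
  pop 1: indeg[5]->0 | ready=[4, 5] | order so far=[3, 0, 2, 1]
  pop 4: no out-edges | ready=[5] | order so far=[3, 0, 2, 1, 4]
  pop 5: no out-edges | ready=[] | order so far=[3, 0, 2, 1, 4, 5]
  Result: [3, 0, 2, 1, 4, 5]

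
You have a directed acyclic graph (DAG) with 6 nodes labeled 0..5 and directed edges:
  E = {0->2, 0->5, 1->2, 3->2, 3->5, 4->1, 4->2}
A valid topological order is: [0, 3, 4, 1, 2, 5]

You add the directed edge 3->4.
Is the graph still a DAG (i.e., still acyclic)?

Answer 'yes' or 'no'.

Answer: yes

Derivation:
Given toposort: [0, 3, 4, 1, 2, 5]
Position of 3: index 1; position of 4: index 2
New edge 3->4: forward
Forward edge: respects the existing order. Still a DAG, same toposort still valid.
Still a DAG? yes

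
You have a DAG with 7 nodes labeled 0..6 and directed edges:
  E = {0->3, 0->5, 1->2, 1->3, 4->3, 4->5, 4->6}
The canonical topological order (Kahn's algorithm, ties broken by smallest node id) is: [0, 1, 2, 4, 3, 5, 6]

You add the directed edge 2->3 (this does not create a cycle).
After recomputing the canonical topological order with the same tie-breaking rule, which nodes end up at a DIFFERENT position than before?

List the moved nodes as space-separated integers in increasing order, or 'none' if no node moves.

Old toposort: [0, 1, 2, 4, 3, 5, 6]
Added edge 2->3
Recompute Kahn (smallest-id tiebreak):
  initial in-degrees: [0, 0, 1, 4, 0, 2, 1]
  ready (indeg=0): [0, 1, 4]
  pop 0: indeg[3]->3; indeg[5]->1 | ready=[1, 4] | order so far=[0]
  pop 1: indeg[2]->0; indeg[3]->2 | ready=[2, 4] | order so far=[0, 1]
  pop 2: indeg[3]->1 | ready=[4] | order so far=[0, 1, 2]
  pop 4: indeg[3]->0; indeg[5]->0; indeg[6]->0 | ready=[3, 5, 6] | order so far=[0, 1, 2, 4]
  pop 3: no out-edges | ready=[5, 6] | order so far=[0, 1, 2, 4, 3]
  pop 5: no out-edges | ready=[6] | order so far=[0, 1, 2, 4, 3, 5]
  pop 6: no out-edges | ready=[] | order so far=[0, 1, 2, 4, 3, 5, 6]
New canonical toposort: [0, 1, 2, 4, 3, 5, 6]
Compare positions:
  Node 0: index 0 -> 0 (same)
  Node 1: index 1 -> 1 (same)
  Node 2: index 2 -> 2 (same)
  Node 3: index 4 -> 4 (same)
  Node 4: index 3 -> 3 (same)
  Node 5: index 5 -> 5 (same)
  Node 6: index 6 -> 6 (same)
Nodes that changed position: none

Answer: none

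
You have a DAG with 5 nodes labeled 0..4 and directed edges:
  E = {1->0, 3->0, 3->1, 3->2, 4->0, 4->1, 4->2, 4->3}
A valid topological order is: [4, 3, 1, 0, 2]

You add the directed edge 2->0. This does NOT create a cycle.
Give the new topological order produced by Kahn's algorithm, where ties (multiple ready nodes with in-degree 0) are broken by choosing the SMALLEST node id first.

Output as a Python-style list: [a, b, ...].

Answer: [4, 3, 1, 2, 0]

Derivation:
Old toposort: [4, 3, 1, 0, 2]
Added edge: 2->0
Position of 2 (4) > position of 0 (3). Must reorder: 2 must now come before 0.
Run Kahn's algorithm (break ties by smallest node id):
  initial in-degrees: [4, 2, 2, 1, 0]
  ready (indeg=0): [4]
  pop 4: indeg[0]->3; indeg[1]->1; indeg[2]->1; indeg[3]->0 | ready=[3] | order so far=[4]
  pop 3: indeg[0]->2; indeg[1]->0; indeg[2]->0 | ready=[1, 2] | order so far=[4, 3]
  pop 1: indeg[0]->1 | ready=[2] | order so far=[4, 3, 1]
  pop 2: indeg[0]->0 | ready=[0] | order so far=[4, 3, 1, 2]
  pop 0: no out-edges | ready=[] | order so far=[4, 3, 1, 2, 0]
  Result: [4, 3, 1, 2, 0]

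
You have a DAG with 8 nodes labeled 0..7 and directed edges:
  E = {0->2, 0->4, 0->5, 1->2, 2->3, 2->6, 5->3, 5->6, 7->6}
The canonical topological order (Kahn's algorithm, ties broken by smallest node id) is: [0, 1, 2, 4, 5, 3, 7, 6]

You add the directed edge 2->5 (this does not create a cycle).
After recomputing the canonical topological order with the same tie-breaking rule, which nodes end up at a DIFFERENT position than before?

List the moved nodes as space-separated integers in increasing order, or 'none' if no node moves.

Answer: none

Derivation:
Old toposort: [0, 1, 2, 4, 5, 3, 7, 6]
Added edge 2->5
Recompute Kahn (smallest-id tiebreak):
  initial in-degrees: [0, 0, 2, 2, 1, 2, 3, 0]
  ready (indeg=0): [0, 1, 7]
  pop 0: indeg[2]->1; indeg[4]->0; indeg[5]->1 | ready=[1, 4, 7] | order so far=[0]
  pop 1: indeg[2]->0 | ready=[2, 4, 7] | order so far=[0, 1]
  pop 2: indeg[3]->1; indeg[5]->0; indeg[6]->2 | ready=[4, 5, 7] | order so far=[0, 1, 2]
  pop 4: no out-edges | ready=[5, 7] | order so far=[0, 1, 2, 4]
  pop 5: indeg[3]->0; indeg[6]->1 | ready=[3, 7] | order so far=[0, 1, 2, 4, 5]
  pop 3: no out-edges | ready=[7] | order so far=[0, 1, 2, 4, 5, 3]
  pop 7: indeg[6]->0 | ready=[6] | order so far=[0, 1, 2, 4, 5, 3, 7]
  pop 6: no out-edges | ready=[] | order so far=[0, 1, 2, 4, 5, 3, 7, 6]
New canonical toposort: [0, 1, 2, 4, 5, 3, 7, 6]
Compare positions:
  Node 0: index 0 -> 0 (same)
  Node 1: index 1 -> 1 (same)
  Node 2: index 2 -> 2 (same)
  Node 3: index 5 -> 5 (same)
  Node 4: index 3 -> 3 (same)
  Node 5: index 4 -> 4 (same)
  Node 6: index 7 -> 7 (same)
  Node 7: index 6 -> 6 (same)
Nodes that changed position: none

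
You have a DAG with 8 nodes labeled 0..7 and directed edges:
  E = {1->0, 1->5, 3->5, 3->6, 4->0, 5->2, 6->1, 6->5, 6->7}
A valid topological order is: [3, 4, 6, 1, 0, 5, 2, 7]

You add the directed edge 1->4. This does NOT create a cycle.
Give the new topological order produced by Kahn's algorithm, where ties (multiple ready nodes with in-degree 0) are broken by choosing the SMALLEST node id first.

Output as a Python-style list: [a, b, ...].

Answer: [3, 6, 1, 4, 0, 5, 2, 7]

Derivation:
Old toposort: [3, 4, 6, 1, 0, 5, 2, 7]
Added edge: 1->4
Position of 1 (3) > position of 4 (1). Must reorder: 1 must now come before 4.
Run Kahn's algorithm (break ties by smallest node id):
  initial in-degrees: [2, 1, 1, 0, 1, 3, 1, 1]
  ready (indeg=0): [3]
  pop 3: indeg[5]->2; indeg[6]->0 | ready=[6] | order so far=[3]
  pop 6: indeg[1]->0; indeg[5]->1; indeg[7]->0 | ready=[1, 7] | order so far=[3, 6]
  pop 1: indeg[0]->1; indeg[4]->0; indeg[5]->0 | ready=[4, 5, 7] | order so far=[3, 6, 1]
  pop 4: indeg[0]->0 | ready=[0, 5, 7] | order so far=[3, 6, 1, 4]
  pop 0: no out-edges | ready=[5, 7] | order so far=[3, 6, 1, 4, 0]
  pop 5: indeg[2]->0 | ready=[2, 7] | order so far=[3, 6, 1, 4, 0, 5]
  pop 2: no out-edges | ready=[7] | order so far=[3, 6, 1, 4, 0, 5, 2]
  pop 7: no out-edges | ready=[] | order so far=[3, 6, 1, 4, 0, 5, 2, 7]
  Result: [3, 6, 1, 4, 0, 5, 2, 7]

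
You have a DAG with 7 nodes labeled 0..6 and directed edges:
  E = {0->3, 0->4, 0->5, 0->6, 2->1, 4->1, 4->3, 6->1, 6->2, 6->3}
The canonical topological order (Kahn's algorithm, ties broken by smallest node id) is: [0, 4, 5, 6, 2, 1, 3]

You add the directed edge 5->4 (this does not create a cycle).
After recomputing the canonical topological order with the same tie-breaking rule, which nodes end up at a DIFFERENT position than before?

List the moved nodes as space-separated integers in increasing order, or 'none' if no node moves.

Answer: 4 5

Derivation:
Old toposort: [0, 4, 5, 6, 2, 1, 3]
Added edge 5->4
Recompute Kahn (smallest-id tiebreak):
  initial in-degrees: [0, 3, 1, 3, 2, 1, 1]
  ready (indeg=0): [0]
  pop 0: indeg[3]->2; indeg[4]->1; indeg[5]->0; indeg[6]->0 | ready=[5, 6] | order so far=[0]
  pop 5: indeg[4]->0 | ready=[4, 6] | order so far=[0, 5]
  pop 4: indeg[1]->2; indeg[3]->1 | ready=[6] | order so far=[0, 5, 4]
  pop 6: indeg[1]->1; indeg[2]->0; indeg[3]->0 | ready=[2, 3] | order so far=[0, 5, 4, 6]
  pop 2: indeg[1]->0 | ready=[1, 3] | order so far=[0, 5, 4, 6, 2]
  pop 1: no out-edges | ready=[3] | order so far=[0, 5, 4, 6, 2, 1]
  pop 3: no out-edges | ready=[] | order so far=[0, 5, 4, 6, 2, 1, 3]
New canonical toposort: [0, 5, 4, 6, 2, 1, 3]
Compare positions:
  Node 0: index 0 -> 0 (same)
  Node 1: index 5 -> 5 (same)
  Node 2: index 4 -> 4 (same)
  Node 3: index 6 -> 6 (same)
  Node 4: index 1 -> 2 (moved)
  Node 5: index 2 -> 1 (moved)
  Node 6: index 3 -> 3 (same)
Nodes that changed position: 4 5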